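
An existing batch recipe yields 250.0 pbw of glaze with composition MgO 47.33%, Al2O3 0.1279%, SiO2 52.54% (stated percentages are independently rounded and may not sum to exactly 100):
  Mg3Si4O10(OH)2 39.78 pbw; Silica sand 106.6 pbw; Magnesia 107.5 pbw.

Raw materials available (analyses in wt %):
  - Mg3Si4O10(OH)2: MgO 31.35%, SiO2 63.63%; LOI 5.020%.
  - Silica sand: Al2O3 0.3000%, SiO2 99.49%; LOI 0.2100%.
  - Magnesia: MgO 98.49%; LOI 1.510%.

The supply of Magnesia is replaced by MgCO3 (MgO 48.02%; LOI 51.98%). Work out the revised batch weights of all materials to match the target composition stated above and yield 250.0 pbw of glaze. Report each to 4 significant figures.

Revised batch per 250.0 pbw glaze:
  Mg3Si4O10(OH)2: 39.78 pbw
  Silica sand: 106.6 pbw
  MgCO3: 220.4 pbw
Total batch = 366.8 pbw; LOI loss = 116.8 pbw

Each numeric step holds full precision all the way through. Mid-chain values are shown rounded to 4 significant digits across the worked steps. Every reported number takes just one rounding; all derived quantities (three oxide percentages, net glass mass, yield, the totals, ignition loss) are recomputed from the weighed amounts per 250.0 pbw of glass at full float precision as they appear in the question or the answer.
Target oxide masses per 250.0 pbw glaze:
  MgO: 47.33% × 250.0 = 118.3 pbw
  Al2O3: 0.1279% × 250.0 = 0.3198 pbw
  SiO2: 52.54% × 250.0 = 131.4 pbw
A balance pass over the oxides, on the weights just shown, under the basis named above (delivered sums recover each target up to rounding of the answer):
  MgO: 39.78·0.3135 + 220.4·0.4802 = 118.3 pbw (target 118.3 pbw)
  Al2O3: 106.6·0.003000 = 0.3198 pbw (target 0.3198 pbw)
  SiO2: 39.78·0.6363 + 106.6·0.9949 = 131.4 pbw (target 131.4 pbw)
Auditing the glass mass value: total batch − LOI = 250.0 pbw (the Σ of target masses is 250.0 pbw; versus the stated basis of 250.0 pbw — a pure rounding effect).
Batch grand total — Σ batch = 366.8 pbw; the LOI term Σ batch·LOI equals 116.8 pbw; yield: glass divided by total = 68.16%.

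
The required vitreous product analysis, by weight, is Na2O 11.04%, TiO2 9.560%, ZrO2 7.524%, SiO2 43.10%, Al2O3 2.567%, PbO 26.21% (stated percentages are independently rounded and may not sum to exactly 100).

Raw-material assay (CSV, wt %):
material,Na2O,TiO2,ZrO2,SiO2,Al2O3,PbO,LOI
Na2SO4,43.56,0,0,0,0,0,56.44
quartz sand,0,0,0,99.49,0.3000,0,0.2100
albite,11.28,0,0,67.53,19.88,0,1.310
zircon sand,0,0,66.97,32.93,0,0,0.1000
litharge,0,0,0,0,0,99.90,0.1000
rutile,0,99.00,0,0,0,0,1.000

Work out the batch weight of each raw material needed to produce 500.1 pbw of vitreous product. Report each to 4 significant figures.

Intermediates are printed rounded to 4 significant figures. Full float precision is maintained at each step; exactly one rounding goes into every reported figure. All derived quantities are re-derived from the batch weights per 500.1 pbw of glass in exact precision (LOI, yield, totals, six oxide percentages, glass mass), as set out in the problem or answer text.
Oxide mass targets, per 500.1 pbw vitreous product:
  Na2O: 11.04% × 500.1 = 55.21 pbw
  TiO2: 9.560% × 500.1 = 47.81 pbw
  ZrO2: 7.524% × 500.1 = 37.63 pbw
  SiO2: 43.10% × 500.1 = 215.5 pbw
  Al2O3: 2.567% × 500.1 = 12.84 pbw
  PbO: 26.21% × 500.1 = 131.1 pbw
A balance pass over the oxides, from the weights as reported, relative to the basis at hand (delivered sums recover each target net of answer rounding effects):
  Na2O: 110.6·0.4356 + 62.22·0.1128 = 55.20 pbw (target 55.21 pbw)
  TiO2: 48.29·0.9900 = 47.81 pbw (target 47.81 pbw)
  ZrO2: 56.19·0.6697 = 37.63 pbw (target 37.63 pbw)
  SiO2: 155.8·0.9949 + 62.22·0.6753 + 56.19·0.3293 = 215.5 pbw (target 215.5 pbw)
  Al2O3: 155.8·0.003000 + 62.22·0.1988 = 12.84 pbw (target 12.84 pbw)
  PbO: 131.2·0.9990 = 131.1 pbw (target 131.1 pbw)
Glass-mass sanity pass: batch total minus LOI = 500.1 pbw (targets for the oxides total 500.1 pbw; the stated basis being 500.1 pbw — a pure rounding effect).
Total batch = Σ batch = 564.3 pbw; Σ batch·LOI gives LOI loss = 64.24 pbw; glass ÷ batch gives a yield of 88.62%.

Batch per 500.1 pbw vitreous product:
  Na2SO4: 110.6 pbw
  quartz sand: 155.8 pbw
  albite: 62.22 pbw
  zircon sand: 56.19 pbw
  litharge: 131.2 pbw
  rutile: 48.29 pbw
Total batch = 564.3 pbw; LOI loss = 64.24 pbw; yield = 88.62%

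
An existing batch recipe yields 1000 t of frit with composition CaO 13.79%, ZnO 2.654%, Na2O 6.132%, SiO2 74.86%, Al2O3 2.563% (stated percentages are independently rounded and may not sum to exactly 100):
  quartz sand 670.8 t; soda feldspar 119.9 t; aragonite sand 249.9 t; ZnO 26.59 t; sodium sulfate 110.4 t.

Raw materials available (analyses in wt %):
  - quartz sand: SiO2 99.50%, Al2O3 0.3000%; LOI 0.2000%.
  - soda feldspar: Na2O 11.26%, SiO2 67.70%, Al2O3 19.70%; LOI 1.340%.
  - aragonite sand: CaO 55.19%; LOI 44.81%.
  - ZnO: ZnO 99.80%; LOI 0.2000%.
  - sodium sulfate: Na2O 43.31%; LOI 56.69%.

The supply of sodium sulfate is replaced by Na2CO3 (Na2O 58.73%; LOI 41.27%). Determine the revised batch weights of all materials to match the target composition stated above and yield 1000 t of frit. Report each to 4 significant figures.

Revised batch per 1000 t frit:
  quartz sand: 670.8 t
  soda feldspar: 119.9 t
  aragonite sand: 249.9 t
  ZnO: 26.59 t
  Na2CO3: 81.42 t
Total batch = 1149 t; LOI loss = 148.6 t

Every computation keeps full precision through the solve; in-progress results are shown rounded off to 4 significant figures alongside each step. Every reported value is rounded just once; all derived quantities are re-derived in exact precision (the five compositions, net glass mass, the totals, the yield, ignition loss) using the weight values for 1000 t of glass as given in the problem or answer text.
Target masses of each oxide per 1000 t frit:
  CaO: 13.79% × 1000 = 137.9 t
  ZnO: 2.654% × 1000 = 26.54 t
  Na2O: 6.132% × 1000 = 61.32 t
  SiO2: 74.86% × 1000 = 748.6 t
  Al2O3: 2.563% × 1000 = 25.63 t
Per-oxide balance check given the weights on record, under the basis named above (summed amounts equal target values up to rounding of the answer):
  CaO: 249.9·0.5519 = 137.9 t (target 137.9 t)
  ZnO: 26.59·0.9980 = 26.54 t (target 26.54 t)
  Na2O: 119.9·0.1126 + 81.42·0.5873 = 61.32 t (target 61.32 t)
  SiO2: 670.8·0.9950 + 119.9·0.6770 = 748.6 t (target 748.6 t)
  Al2O3: 670.8·0.003000 + 119.9·0.1970 = 25.63 t (target 25.63 t)
Glass-mass closure: the batch minus its LOI: 1000 t (the Σ of target masses is 1000 t; stated basis 1000 t — a pure rounding effect).
Batch grand total — Σ batch = 1149 t; the LOI term Σ batch·LOI equals 148.6 t; yield, glass over the total, = 87.06%.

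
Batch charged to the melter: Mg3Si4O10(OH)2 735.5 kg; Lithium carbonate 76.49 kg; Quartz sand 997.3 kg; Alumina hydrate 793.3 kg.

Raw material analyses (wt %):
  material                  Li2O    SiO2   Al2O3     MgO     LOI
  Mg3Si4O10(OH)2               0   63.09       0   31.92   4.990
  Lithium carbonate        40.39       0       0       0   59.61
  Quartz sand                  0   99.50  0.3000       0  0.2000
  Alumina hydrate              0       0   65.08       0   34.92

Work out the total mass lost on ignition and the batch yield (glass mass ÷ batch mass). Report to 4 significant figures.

The whole derivation keeps exact precision at each step — in-progress results appear rounded to 4 significant digits as written; each reported result takes exactly one rounding — all derived quantities, which include glass mass, LOI, the totals, the yield, the four compositions, are computed at exact precision, as they appear in problem or answer, from the batch weights per 2241 kg of glass.
Each material's LOI contribution:
  Mg3Si4O10(OH)2: 735.5 × 0.04990 = 36.70 kg
  Lithium carbonate: 76.49 × 0.5961 = 45.60 kg
  Quartz sand: 997.3 × 0.002000 = 1.995 kg
  Alumina hydrate: 793.3 × 0.3492 = 277.0 kg
Total LOI = 361.3 kg
Glass = batch − LOI = 2603 − 361.3 = 2241 kg

LOI loss = 361.3 kg; glass = 2241 kg; yield = 86.12%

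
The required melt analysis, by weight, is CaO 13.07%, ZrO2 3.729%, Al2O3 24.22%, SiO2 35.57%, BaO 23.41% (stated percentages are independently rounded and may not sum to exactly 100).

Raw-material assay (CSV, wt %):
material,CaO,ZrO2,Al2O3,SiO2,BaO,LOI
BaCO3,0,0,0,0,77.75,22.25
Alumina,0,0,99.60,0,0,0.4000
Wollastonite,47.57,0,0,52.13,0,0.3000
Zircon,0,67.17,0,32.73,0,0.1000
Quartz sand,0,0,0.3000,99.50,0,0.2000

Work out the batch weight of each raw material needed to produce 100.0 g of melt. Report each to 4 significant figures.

Batch per 100.0 g melt:
  BaCO3: 30.11 g
  Alumina: 24.26 g
  Wollastonite: 27.48 g
  Zircon: 5.552 g
  Quartz sand: 19.53 g
Total batch = 106.9 g; LOI loss = 6.924 g; yield = 93.53%

All arithmetic runs at full float precision through every step; values along the way are rounded to 4 significant figures when quoted — a single rounding completes every reported value — derived quantities are recomputed in exact precision (glass mass, the totals, LOI, the five compositions, the yield) from the batch weights at 100.0 g of glass exactly as shown in the question or the answer.
Oxide-by-oxide targets in 100.0 g melt:
  CaO: 13.07% × 100.0 = 13.07 g
  ZrO2: 3.729% × 100.0 = 3.729 g
  Al2O3: 24.22% × 100.0 = 24.22 g
  SiO2: 35.57% × 100.0 = 35.57 g
  BaO: 23.41% × 100.0 = 23.41 g
A balance pass over the oxides, from the weights as reported, per the basis as stated (sums match the target masses exact up to rounding of places):
  CaO: 27.48·0.4757 = 13.07 g (target 13.07 g)
  ZrO2: 5.552·0.6717 = 3.729 g (target 3.729 g)
  Al2O3: 24.26·0.9960 + 19.53·0.003000 = 24.22 g (target 24.22 g)
  SiO2: 27.48·0.5213 + 5.552·0.3273 + 19.53·0.9950 = 35.57 g (target 35.57 g)
  BaO: 30.11·0.7775 = 23.41 g (target 23.41 g)
The glass-mass cross-check: total batch − LOI = 100.0 g (the Σ of target masses is 100.0 g; versus the stated basis of 100.0 g — a pure rounding effect).
Summing the batch: Σ batch = 106.9 g; ignition loss, Σ(batch × LOI) = 6.924 g; glass ÷ batch gives a yield of 93.53%.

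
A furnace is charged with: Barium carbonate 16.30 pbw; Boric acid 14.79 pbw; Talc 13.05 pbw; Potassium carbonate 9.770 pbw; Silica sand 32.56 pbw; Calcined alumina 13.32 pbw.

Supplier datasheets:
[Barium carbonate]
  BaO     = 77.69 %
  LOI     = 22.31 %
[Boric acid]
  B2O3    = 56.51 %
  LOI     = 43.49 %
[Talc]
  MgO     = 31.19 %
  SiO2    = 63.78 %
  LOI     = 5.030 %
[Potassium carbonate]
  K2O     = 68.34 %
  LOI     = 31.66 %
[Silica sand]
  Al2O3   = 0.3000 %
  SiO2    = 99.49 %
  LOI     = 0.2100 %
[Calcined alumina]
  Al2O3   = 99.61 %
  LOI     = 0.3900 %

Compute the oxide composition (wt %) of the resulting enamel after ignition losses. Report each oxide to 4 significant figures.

The whole derivation runs at full precision in all steps; mid-chain values are printed rounded off to 4 significant figures in the printout. Each reported number is rounded exactly once — all derived quantities, including yield, net glass mass, six oxide percentages, ignition loss, the totals, are computed using the weight values at 85.85 pbw of glass at full precision as written in problem or answer.
Oxide masses out of the charge:
  B2O3: 14.79·0.5651 = 8.358 pbw
  BaO: 16.30·0.7769 = 12.66 pbw
  MgO: 13.05·0.3119 = 4.070 pbw
  Al2O3: 32.56·0.003000 + 13.32·0.9961 = 13.37 pbw
  SiO2: 13.05·0.6378 + 32.56·0.9949 = 40.72 pbw
  K2O: 9.770·0.6834 = 6.677 pbw
LOI: 16.30·0.2231 + 14.79·0.4349 + 13.05·0.05030 + 9.770·0.3166 + 32.56·0.002100 + 13.32·0.003900 = 13.94 pbw
Resulting glass, batch − LOI: 99.79 − 13.94 = 85.85 pbw (= the summed oxide contributions)
percent share: oxide ÷ glass, ×100

Glass mass = 85.85 pbw (batch 99.79 − LOI 13.94).
Composition: B2O3 9.735%, BaO 14.75%, MgO 4.741%, Al2O3 15.57%, SiO2 47.43%, K2O 7.777%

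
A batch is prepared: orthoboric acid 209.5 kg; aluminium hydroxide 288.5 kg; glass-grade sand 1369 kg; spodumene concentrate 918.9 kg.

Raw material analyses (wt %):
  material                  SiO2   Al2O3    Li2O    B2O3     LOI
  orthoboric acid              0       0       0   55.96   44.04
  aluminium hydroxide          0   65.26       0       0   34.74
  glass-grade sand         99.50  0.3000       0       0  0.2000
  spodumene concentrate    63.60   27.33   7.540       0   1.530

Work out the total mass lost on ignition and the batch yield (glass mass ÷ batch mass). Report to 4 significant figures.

LOI loss = 209.3 kg; glass = 2577 kg; yield = 92.49%

In-progress results are shown (rounded to 4 significant digits) in the working. All internal work runs at exact precision in all steps — every reported figure receives exactly one rounding. All derived quantities are rebuilt in exact precision (the yield, net glass mass, ignition loss, the totals, four oxide percentages) starting from the weights per 2577 kg of glass as written in either problem or answer.
LOI of each material in turn:
  orthoboric acid: 209.5 × 0.4404 = 92.26 kg
  aluminium hydroxide: 288.5 × 0.3474 = 100.2 kg
  glass-grade sand: 1369 × 0.002000 = 2.738 kg
  spodumene concentrate: 918.9 × 0.01530 = 14.06 kg
Total LOI = 209.3 kg
Glass = batch − LOI = 2786 − 209.3 = 2577 kg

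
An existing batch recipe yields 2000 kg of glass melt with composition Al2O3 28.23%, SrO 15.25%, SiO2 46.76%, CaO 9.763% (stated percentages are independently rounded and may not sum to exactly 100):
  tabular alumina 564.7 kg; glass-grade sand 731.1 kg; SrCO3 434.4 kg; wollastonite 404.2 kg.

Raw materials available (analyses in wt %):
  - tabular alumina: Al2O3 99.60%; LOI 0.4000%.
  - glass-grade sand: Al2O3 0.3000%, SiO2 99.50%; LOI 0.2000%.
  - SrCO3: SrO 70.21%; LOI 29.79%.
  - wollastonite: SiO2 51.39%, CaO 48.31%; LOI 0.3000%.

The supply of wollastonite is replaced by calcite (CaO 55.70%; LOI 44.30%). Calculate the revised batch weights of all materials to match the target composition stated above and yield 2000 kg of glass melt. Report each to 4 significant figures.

Revised batch per 2000 kg glass melt:
  tabular alumina: 564.0 kg
  glass-grade sand: 939.9 kg
  SrCO3: 434.4 kg
  calcite: 350.6 kg
Total batch = 2289 kg; LOI loss = 288.9 kg

The intermediate values are printed, with 4-significant-digit rounding, within the worked lines; exact precision is kept through the solve; every reported value takes a single rounding; the derived quantities are rebuilt in exact precision (totals, LOI, yield, the four compositions, glass mass) from the batch weights for 2000 kg of glass, as given in either problem or answer.
Target masses of each oxide per 2000 kg glass melt:
  Al2O3: 28.23% × 2000 = 564.6 kg
  SrO: 15.25% × 2000 = 305.0 kg
  SiO2: 46.76% × 2000 = 935.2 kg
  CaO: 9.763% × 2000 = 195.3 kg
Balance tally, oxide-wise, per the reported batch figures, for the quoted basis mass (target by target, the sums agree inside rounding margins):
  Al2O3: 564.0·0.9960 + 939.9·0.003000 = 564.6 kg (target 564.6 kg)
  SrO: 434.4·0.7021 = 305.0 kg (target 305.0 kg)
  SiO2: 939.9·0.9950 = 935.2 kg (target 935.2 kg)
  CaO: 350.6·0.5570 = 195.3 kg (target 195.3 kg)
Glass-mass closure: total batch − LOI = 2000 kg (summing oxide targets gives 2000 kg; versus the stated basis of 2000 kg — a pure rounding effect).
Total batch = Σ batch = 2289 kg; Σ batch·LOI gives LOI loss = 288.9 kg; glass ÷ batch gives a yield of 87.38%.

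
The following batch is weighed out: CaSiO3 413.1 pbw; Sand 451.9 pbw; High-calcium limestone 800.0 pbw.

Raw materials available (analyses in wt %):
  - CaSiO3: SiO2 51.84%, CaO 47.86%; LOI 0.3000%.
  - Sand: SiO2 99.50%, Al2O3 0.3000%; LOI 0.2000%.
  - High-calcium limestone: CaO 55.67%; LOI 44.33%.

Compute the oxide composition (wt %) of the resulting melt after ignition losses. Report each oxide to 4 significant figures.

Glass mass = 1308 pbw (batch 1665 − LOI 356.8).
Composition: SiO2 50.74%, CaO 49.16%, Al2O3 0.1036%

In-progress results are printed with 4-significant-digit rounding in the working; the working math maintains full float precision all the way through — every reported value is rounded a single time; derived quantities (the three compositions, totals, yield, glass mass, LOI) are re-derived at exact precision from the batch weights per 1308 pbw of glass, precisely as stated by question or answer.
Oxide masses out of the charge:
  SiO2: 413.1·0.5184 + 451.9·0.9950 = 663.8 pbw
  CaO: 413.1·0.4786 + 800.0·0.5567 = 643.1 pbw
  Al2O3: 451.9·0.003000 = 1.356 pbw
LOI: 413.1·0.003000 + 451.9·0.002000 + 800.0·0.4433 = 356.8 pbw
Resulting glass, batch − LOI: 1665 − 356.8 = 1308 pbw (consistent with Σ oxide mass)
wt % = oxide mass / glass mass × 100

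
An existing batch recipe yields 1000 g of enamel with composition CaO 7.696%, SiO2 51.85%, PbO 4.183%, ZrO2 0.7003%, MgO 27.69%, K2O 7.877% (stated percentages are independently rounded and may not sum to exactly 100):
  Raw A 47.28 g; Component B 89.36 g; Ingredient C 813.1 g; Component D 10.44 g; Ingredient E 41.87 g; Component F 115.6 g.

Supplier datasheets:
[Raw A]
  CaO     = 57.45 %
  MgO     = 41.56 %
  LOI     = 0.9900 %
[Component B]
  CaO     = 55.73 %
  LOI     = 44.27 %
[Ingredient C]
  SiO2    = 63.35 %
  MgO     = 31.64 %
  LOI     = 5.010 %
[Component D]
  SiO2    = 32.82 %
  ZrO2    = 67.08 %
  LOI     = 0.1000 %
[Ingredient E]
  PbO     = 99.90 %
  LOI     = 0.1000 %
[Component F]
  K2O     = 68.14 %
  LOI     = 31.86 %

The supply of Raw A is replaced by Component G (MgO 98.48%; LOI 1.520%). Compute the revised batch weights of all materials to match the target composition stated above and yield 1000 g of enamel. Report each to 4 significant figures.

Working values are displayed (rounded to four significant digits) at each printed step. All internal work runs at full float precision from first step to last; exactly one rounding goes into every reported value — derived quantities (the totals, the six compositions, the yield, ignition loss, net glass mass) are rebuilt at exact precision using the weight values on 1000 g of glass, exactly as printed in the problem or answer text.
Oxide mass targets, per 1000 g enamel:
  CaO: 7.696% × 1000 = 76.96 g
  SiO2: 51.85% × 1000 = 518.5 g
  PbO: 4.183% × 1000 = 41.83 g
  ZrO2: 0.7003% × 1000 = 7.003 g
  MgO: 27.69% × 1000 = 276.9 g
  K2O: 7.877% × 1000 = 78.77 g
Sums-versus-targets review from the weights as reported, versus the basis set out (each sum matches its target mass once rounding is allowed for):
  CaO: 138.1·0.5573 = 76.96 g (target 76.96 g)
  SiO2: 813.1·0.6335 + 10.44·0.3282 = 518.5 g (target 518.5 g)
  PbO: 41.87·0.9990 = 41.83 g (target 41.83 g)
  ZrO2: 10.44·0.6708 = 7.003 g (target 7.003 g)
  MgO: 19.95·0.9848 + 813.1·0.3164 = 276.9 g (target 276.9 g)
  K2O: 115.6·0.6814 = 78.77 g (target 78.77 g)
The glass-mass cross-check: total batch − LOI = 1000 g (the targets, summed, come to 1000 g; with the basis standing at 1000 g — a pure rounding effect).
Batch grand total — Σ batch = 1139 g; ignition loss, Σ(batch × LOI) = 139.1 g; glass ÷ batch gives a yield of 87.79%.

Revised batch per 1000 g enamel:
  Component G: 19.95 g
  Component B: 138.1 g
  Ingredient C: 813.1 g
  Component D: 10.44 g
  Ingredient E: 41.87 g
  Component F: 115.6 g
Total batch = 1139 g; LOI loss = 139.1 g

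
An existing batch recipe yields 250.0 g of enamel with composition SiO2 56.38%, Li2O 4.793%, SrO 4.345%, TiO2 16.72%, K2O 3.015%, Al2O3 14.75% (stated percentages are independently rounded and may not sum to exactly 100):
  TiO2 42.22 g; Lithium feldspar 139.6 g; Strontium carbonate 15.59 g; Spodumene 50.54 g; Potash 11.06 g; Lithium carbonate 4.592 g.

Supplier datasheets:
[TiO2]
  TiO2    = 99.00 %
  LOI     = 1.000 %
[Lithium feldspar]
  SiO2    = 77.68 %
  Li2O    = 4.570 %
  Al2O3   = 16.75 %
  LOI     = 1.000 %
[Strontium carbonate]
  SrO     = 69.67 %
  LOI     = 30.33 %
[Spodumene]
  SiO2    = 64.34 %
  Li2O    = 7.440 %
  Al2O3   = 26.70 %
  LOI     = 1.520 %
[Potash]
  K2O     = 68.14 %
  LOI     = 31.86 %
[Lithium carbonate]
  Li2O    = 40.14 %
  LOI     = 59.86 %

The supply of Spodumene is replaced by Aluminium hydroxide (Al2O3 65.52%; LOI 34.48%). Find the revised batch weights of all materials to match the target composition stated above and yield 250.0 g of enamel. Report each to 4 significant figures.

Revised batch per 250.0 g enamel:
  TiO2: 42.22 g
  Lithium feldspar: 181.4 g
  Strontium carbonate: 15.59 g
  Aluminium hydroxide: 9.893 g
  Potash: 11.06 g
  Lithium carbonate: 9.193 g
Total batch = 269.4 g; LOI loss = 19.40 g

All internal work runs at exact precision at all times — values along the way appear (rounded to four significant figures) on the page. Each reported number carries a single rounding — the derived quantities are recomputed in full precision (the totals, the yield, six oxide percentages, glass mass, LOI) from the batch weights at 250.0 g of glass as written in the problem or answer text.
Target oxide masses per 250.0 g enamel:
  SiO2: 56.38% × 250.0 = 141.0 g
  Li2O: 4.793% × 250.0 = 11.98 g
  SrO: 4.345% × 250.0 = 10.86 g
  TiO2: 16.72% × 250.0 = 41.80 g
  K2O: 3.015% × 250.0 = 7.538 g
  Al2O3: 14.75% × 250.0 = 36.88 g
Mass-balance tally per oxide given the weights on record, under the basis named above (sum by sum, the targets are met within answer rounding):
  SiO2: 181.4·0.7768 = 140.9 g (target 141.0 g)
  Li2O: 181.4·0.04570 + 9.193·0.4014 = 11.98 g (target 11.98 g)
  SrO: 15.59·0.6967 = 10.86 g (target 10.86 g)
  TiO2: 42.22·0.9900 = 41.80 g (target 41.80 g)
  K2O: 11.06·0.6814 = 7.536 g (target 7.538 g)
  Al2O3: 181.4·0.1675 + 9.893·0.6552 = 36.87 g (target 36.88 g)
Mass balance on the glass: total batch − LOI = 250.0 g (the targets, summed, come to 250.0 g; with the basis standing at 250.0 g — any gap is answer rounding).
Adding the batch up: Σ batch = 269.4 g; LOI loss = Σ batch·LOI = 19.40 g; yield = glass ÷ total batch = 92.80%.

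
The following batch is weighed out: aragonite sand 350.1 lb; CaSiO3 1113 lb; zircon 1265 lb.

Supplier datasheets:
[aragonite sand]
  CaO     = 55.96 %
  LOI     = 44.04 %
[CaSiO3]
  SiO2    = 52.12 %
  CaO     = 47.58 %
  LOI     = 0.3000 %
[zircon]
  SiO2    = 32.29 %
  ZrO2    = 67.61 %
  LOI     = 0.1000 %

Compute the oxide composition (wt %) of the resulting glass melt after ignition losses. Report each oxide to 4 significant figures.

Working values are printed rounded to four significant digits when written out; each numeric step maintains full precision in every operation; every reported figure is rounded a single time; all derived quantities, which include ignition loss, glass mass, the yield, three oxide percentages, totals, are carried at full float precision, as set out in question or answer, using the weight values on 2569 lb of glass.
Oxide-by-oxide delivered mass:
  SiO2: 1113·0.5212 + 1265·0.3229 = 988.6 lb
  CaO: 350.1·0.5596 + 1113·0.4758 = 725.5 lb
  ZrO2: 1265·0.6761 = 855.3 lb
LOI: 350.1·0.4404 + 1113·0.003000 + 1265·0.001000 = 158.8 lb
Net of LOI, the glass mass = 2728 − 158.8 = 2569 lb (equal to the oxide-mass sum)
percent by weight: oxide/glass ×100

Glass mass = 2569 lb (batch 2728 − LOI 158.8).
Composition: SiO2 38.48%, CaO 28.24%, ZrO2 33.29%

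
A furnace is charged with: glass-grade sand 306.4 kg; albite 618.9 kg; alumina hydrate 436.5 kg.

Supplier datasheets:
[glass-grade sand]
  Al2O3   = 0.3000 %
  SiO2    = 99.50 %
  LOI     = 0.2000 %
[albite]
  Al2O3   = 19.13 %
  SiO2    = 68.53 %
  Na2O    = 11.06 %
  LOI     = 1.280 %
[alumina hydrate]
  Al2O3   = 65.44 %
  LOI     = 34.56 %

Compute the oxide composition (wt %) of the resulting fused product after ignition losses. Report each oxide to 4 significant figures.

Values along the way are displayed, rounded to four significant figures, as written. The whole derivation runs at full float precision at all times; exactly one rounding goes into every reported value; the derived quantities (glass mass, three oxide percentages, the totals, LOI, the yield) are recomputed from the batch weights for 1202 kg of glass at exact precision, as given in the question or the answer.
Mass of each oxide from the mix:
  Al2O3: 306.4·0.003000 + 618.9·0.1913 + 436.5·0.6544 = 405.0 kg
  SiO2: 306.4·0.9950 + 618.9·0.6853 = 729.0 kg
  Na2O: 618.9·0.1106 = 68.45 kg
LOI: 306.4·0.002000 + 618.9·0.01280 + 436.5·0.3456 = 159.4 kg
Net of LOI, the glass mass = 1362 − 159.4 = 1202 kg (the oxide masses sum to this)
oxide / glass × 100 gives the wt %

Glass mass = 1202 kg (batch 1362 − LOI 159.4).
Composition: Al2O3 33.68%, SiO2 60.63%, Na2O 5.693%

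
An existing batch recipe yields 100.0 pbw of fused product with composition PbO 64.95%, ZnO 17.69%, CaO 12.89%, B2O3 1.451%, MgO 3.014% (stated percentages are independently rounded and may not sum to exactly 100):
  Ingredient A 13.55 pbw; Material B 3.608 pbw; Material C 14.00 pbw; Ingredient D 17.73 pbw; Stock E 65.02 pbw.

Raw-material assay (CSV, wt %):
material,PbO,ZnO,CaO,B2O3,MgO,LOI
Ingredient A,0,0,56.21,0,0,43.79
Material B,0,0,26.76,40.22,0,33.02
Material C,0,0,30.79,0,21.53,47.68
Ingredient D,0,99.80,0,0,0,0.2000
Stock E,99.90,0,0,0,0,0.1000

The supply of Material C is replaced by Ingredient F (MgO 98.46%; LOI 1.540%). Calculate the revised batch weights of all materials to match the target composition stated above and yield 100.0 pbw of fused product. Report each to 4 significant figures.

Revised batch per 100.0 pbw fused product:
  Ingredient A: 21.21 pbw
  Material B: 3.608 pbw
  Ingredient F: 3.061 pbw
  Ingredient D: 17.73 pbw
  Stock E: 65.02 pbw
Total batch = 110.6 pbw; LOI loss = 10.63 pbw

Mid-chain values are printed, with 4-significant-figure rounding, alongside each step — every computation holds full precision through the solve; each reported value is rounded exactly once — all derived quantities (glass mass, five oxide percentages, ignition loss, yield, totals) are computed using the weight values per 100.0 pbw of glass at exact precision, as they appear in the problem or the answer.
Per-oxide target masses for 100.0 pbw fused product:
  PbO: 64.95% × 100.0 = 64.95 pbw
  ZnO: 17.69% × 100.0 = 17.69 pbw
  CaO: 12.89% × 100.0 = 12.89 pbw
  B2O3: 1.451% × 100.0 = 1.451 pbw
  MgO: 3.014% × 100.0 = 3.014 pbw
Balance tally, oxide-wise, applying the batch weights above, per the basis as stated (every target is met by its sum given rounding of the digits):
  PbO: 65.02·0.9990 = 64.95 pbw (target 64.95 pbw)
  ZnO: 17.73·0.9980 = 17.69 pbw (target 17.69 pbw)
  CaO: 21.21·0.5621 + 3.608·0.2676 = 12.89 pbw (target 12.89 pbw)
  B2O3: 3.608·0.4022 = 1.451 pbw (target 1.451 pbw)
  MgO: 3.061·0.9846 = 3.014 pbw (target 3.014 pbw)
Mass balance on the glass: Σ batch − LOI loss = 100.0 pbw (oxide target masses add up to 99.99 pbw; stated basis 100.0 pbw — rounding explains the deltas).
Summing the batch: Σ batch = 110.6 pbw; ignition loss, Σ(batch × LOI) = 10.63 pbw; yield: glass divided by total = 90.39%.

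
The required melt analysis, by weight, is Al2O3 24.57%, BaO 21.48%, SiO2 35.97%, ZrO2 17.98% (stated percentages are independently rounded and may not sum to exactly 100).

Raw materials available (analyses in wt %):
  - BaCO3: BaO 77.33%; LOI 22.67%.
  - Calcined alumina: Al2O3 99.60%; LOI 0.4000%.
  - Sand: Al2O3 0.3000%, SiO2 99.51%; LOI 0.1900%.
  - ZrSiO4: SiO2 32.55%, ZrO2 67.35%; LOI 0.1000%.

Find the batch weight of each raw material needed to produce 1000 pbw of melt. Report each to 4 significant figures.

All internal work carries exact precision from start to finish — rounding to four significant figures extends to every intermediate as shown — exactly one rounding is applied to each reported value. Derived quantities are recomputed in full float precision (glass mass, four oxide percentages, ignition loss, the totals, the yield) starting from the weights for 1000 pbw of glass as they appear in question or answer.
Target masses of each oxide per 1000 pbw melt:
  Al2O3: 24.57% × 1000 = 245.7 pbw
  BaO: 21.48% × 1000 = 214.8 pbw
  SiO2: 35.97% × 1000 = 359.7 pbw
  ZrO2: 17.98% × 1000 = 179.8 pbw
Oxide-by-oxide audit from the weights as reported, under the basis named above (target by target, the sums agree up to rounding of the answer):
  Al2O3: 245.9·0.9960 + 274.1·0.003000 = 245.7 pbw (target 245.7 pbw)
  BaO: 277.8·0.7733 = 214.8 pbw (target 214.8 pbw)
  SiO2: 274.1·0.9951 + 267.0·0.3255 = 359.7 pbw (target 359.7 pbw)
  ZrO2: 267.0·0.6735 = 179.8 pbw (target 179.8 pbw)
Mass balance on the glass: Σ batch − LOI loss = 1000 pbw (the Σ of target masses is 1000 pbw; stated basis 1000 pbw — gaps are rounding artifacts).
Batch total: Σ batch = 1065 pbw; LOI loss = Σ batch·LOI = 64.75 pbw; yield: glass divided by total = 93.92%.

Batch per 1000 pbw melt:
  BaCO3: 277.8 pbw
  Calcined alumina: 245.9 pbw
  Sand: 274.1 pbw
  ZrSiO4: 267.0 pbw
Total batch = 1065 pbw; LOI loss = 64.75 pbw; yield = 93.92%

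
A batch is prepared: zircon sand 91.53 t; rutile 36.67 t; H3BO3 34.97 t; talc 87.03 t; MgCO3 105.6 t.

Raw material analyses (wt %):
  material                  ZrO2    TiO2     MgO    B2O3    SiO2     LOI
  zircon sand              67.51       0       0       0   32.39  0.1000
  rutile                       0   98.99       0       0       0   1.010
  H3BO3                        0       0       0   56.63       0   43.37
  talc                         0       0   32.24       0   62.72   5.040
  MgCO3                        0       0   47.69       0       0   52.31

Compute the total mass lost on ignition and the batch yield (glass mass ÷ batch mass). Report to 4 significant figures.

Values along the way are printed rounded to 4 significant digits within the worked lines; the whole derivation runs at exact precision at every stage; each reported value is rounded only once; derived quantities are rebuilt at full precision (yield, ignition loss, glass mass, totals, the five compositions) from the weighed amounts on 280.5 t of glass, as written in the question or the answer.
Per-material ignition loss:
  zircon sand: 91.53 × 0.001000 = 0.09153 t
  rutile: 36.67 × 0.01010 = 0.3704 t
  H3BO3: 34.97 × 0.4337 = 15.17 t
  talc: 87.03 × 0.05040 = 4.386 t
  MgCO3: 105.6 × 0.5231 = 55.24 t
Total LOI = 75.25 t
Glass = batch − LOI = 355.8 − 75.25 = 280.5 t

LOI loss = 75.25 t; glass = 280.5 t; yield = 78.85%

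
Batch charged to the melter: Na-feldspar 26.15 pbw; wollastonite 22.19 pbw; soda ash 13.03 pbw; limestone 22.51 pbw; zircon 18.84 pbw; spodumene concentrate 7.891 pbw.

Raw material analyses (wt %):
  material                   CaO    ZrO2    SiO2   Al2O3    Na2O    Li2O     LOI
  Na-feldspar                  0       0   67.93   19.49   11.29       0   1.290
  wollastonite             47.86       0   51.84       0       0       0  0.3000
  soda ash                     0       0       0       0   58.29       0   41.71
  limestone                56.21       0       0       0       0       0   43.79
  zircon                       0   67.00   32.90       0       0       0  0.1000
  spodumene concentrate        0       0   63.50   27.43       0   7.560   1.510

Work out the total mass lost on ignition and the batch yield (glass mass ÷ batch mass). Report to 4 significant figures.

LOI loss = 15.83 pbw; glass = 94.78 pbw; yield = 85.69%

Each numeric step runs at full precision all the way through; mid-chain values are displayed (rounded to 4 significant figures) across the worked steps. Each reported figure is rounded a single time — the derived quantities (yield, totals, LOI, the six compositions, net glass mass) are rebuilt from the batch weights at 94.78 pbw of glass in exact precision, as given in the problem or the answer.
Each material's LOI contribution:
  Na-feldspar: 26.15 × 0.01290 = 0.3373 pbw
  wollastonite: 22.19 × 0.003000 = 0.06657 pbw
  soda ash: 13.03 × 0.4171 = 5.435 pbw
  limestone: 22.51 × 0.4379 = 9.857 pbw
  zircon: 18.84 × 0.001000 = 0.01884 pbw
  spodumene concentrate: 7.891 × 0.01510 = 0.1192 pbw
Total LOI = 15.83 pbw
Glass = batch − LOI = 110.6 − 15.83 = 94.78 pbw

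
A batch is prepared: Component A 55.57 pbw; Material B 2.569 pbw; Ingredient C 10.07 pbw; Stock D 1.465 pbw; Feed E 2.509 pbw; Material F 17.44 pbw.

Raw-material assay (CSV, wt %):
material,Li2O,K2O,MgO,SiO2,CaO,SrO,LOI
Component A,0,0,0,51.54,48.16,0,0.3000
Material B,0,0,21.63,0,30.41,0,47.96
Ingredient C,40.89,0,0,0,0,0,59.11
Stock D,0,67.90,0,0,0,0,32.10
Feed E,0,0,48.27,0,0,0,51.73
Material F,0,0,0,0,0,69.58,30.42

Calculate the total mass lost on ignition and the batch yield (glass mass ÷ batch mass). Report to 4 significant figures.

All internal work maintains full float precision through every step. Rounding to 4 significant figures governs every mid-chain value as displayed; every reported number receives exactly one rounding; the derived quantities, including the totals, ignition loss, glass mass, the yield, the six compositions, are rebuilt starting from the weights at 75.20 pbw of glass at full precision as written in either problem or answer.
Each material's LOI contribution:
  Component A: 55.57 × 0.003000 = 0.1667 pbw
  Material B: 2.569 × 0.4796 = 1.232 pbw
  Ingredient C: 10.07 × 0.5911 = 5.952 pbw
  Stock D: 1.465 × 0.3210 = 0.4703 pbw
  Feed E: 2.509 × 0.5173 = 1.298 pbw
  Material F: 17.44 × 0.3042 = 5.305 pbw
Total LOI = 14.42 pbw
Glass = batch − LOI = 89.62 − 14.42 = 75.20 pbw

LOI loss = 14.42 pbw; glass = 75.20 pbw; yield = 83.91%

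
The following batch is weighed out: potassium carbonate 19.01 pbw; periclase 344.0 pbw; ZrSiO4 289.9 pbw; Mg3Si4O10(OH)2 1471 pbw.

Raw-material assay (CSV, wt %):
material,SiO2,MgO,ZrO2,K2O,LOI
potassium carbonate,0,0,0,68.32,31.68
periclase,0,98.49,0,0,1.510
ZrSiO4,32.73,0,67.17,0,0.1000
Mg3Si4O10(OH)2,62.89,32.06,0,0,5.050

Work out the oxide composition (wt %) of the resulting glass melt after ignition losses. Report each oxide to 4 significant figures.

Every computation keeps full float precision end to end; mid-chain values are shown (rounded to four significant digits) alongside each step — a single rounding completes each reported value — the derived quantities, including net glass mass, ignition loss, the yield, totals, four oxide percentages, are computed from the batch weights per 2038 pbw of glass at full precision, exactly as printed in the problem or answer text.
Oxide-by-oxide delivered mass:
  SiO2: 289.9·0.3273 + 1471·0.6289 = 1020 pbw
  MgO: 344.0·0.9849 + 1471·0.3206 = 810.4 pbw
  ZrO2: 289.9·0.6717 = 194.7 pbw
  K2O: 19.01·0.6832 = 12.99 pbw
LOI: 19.01·0.3168 + 344.0·0.01510 + 289.9·0.001000 + 1471·0.05050 = 85.79 pbw
batch − LOI leaves glass = 2124 − 85.79 = 2038 pbw (the oxide masses sum to this)
oxide / glass × 100 gives the wt %

Glass mass = 2038 pbw (batch 2124 − LOI 85.79).
Composition: SiO2 50.05%, MgO 39.76%, ZrO2 9.554%, K2O 0.6372%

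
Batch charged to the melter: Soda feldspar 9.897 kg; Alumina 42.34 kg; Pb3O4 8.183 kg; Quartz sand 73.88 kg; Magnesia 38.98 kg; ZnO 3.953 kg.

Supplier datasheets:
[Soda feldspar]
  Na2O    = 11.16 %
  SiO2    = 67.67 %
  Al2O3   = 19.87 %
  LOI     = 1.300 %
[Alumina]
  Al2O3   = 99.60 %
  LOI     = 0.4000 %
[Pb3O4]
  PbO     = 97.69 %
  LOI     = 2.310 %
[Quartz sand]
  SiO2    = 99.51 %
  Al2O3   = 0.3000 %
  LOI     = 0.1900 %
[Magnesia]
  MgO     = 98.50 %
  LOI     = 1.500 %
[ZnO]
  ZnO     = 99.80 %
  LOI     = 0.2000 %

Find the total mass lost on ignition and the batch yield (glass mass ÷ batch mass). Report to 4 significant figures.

Intermediates are displayed with 4-significant-figure rounding across the worked steps. The working math maintains exact precision in every operation; a single rounding finalizes each reported number. Derived quantities (net glass mass, the yield, the six compositions, totals, ignition loss) are computed from the weighed amounts at 176.0 kg of glass at exact precision precisely as stated by the question or the answer.
LOI of each material in turn:
  Soda feldspar: 9.897 × 0.01300 = 0.1287 kg
  Alumina: 42.34 × 0.004000 = 0.1694 kg
  Pb3O4: 8.183 × 0.02310 = 0.1890 kg
  Quartz sand: 73.88 × 0.001900 = 0.1404 kg
  Magnesia: 38.98 × 0.01500 = 0.5847 kg
  ZnO: 3.953 × 0.002000 = 0.007906 kg
Total LOI = 1.220 kg
Glass = batch − LOI = 177.2 − 1.220 = 176.0 kg

LOI loss = 1.220 kg; glass = 176.0 kg; yield = 99.31%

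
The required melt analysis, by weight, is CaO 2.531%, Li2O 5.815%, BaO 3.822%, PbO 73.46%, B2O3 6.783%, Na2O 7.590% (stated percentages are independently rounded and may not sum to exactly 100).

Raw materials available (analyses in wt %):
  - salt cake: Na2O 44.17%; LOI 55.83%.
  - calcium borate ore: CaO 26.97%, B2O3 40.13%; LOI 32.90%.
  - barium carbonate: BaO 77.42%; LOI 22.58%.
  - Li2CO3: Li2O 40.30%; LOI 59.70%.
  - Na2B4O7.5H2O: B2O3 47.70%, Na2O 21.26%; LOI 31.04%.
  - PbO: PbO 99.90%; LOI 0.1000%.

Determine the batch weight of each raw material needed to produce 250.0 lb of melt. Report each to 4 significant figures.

Batch per 250.0 lb melt:
  salt cake: 35.35 lb
  calcium borate ore: 23.46 lb
  barium carbonate: 12.34 lb
  Li2CO3: 36.07 lb
  Na2B4O7.5H2O: 15.81 lb
  PbO: 183.8 lb
Total batch = 306.8 lb; LOI loss = 56.87 lb; yield = 81.47%

All internal work maintains exact precision at every stage. In-progress results are displayed rounded off to 4 significant digits as written; a single rounding completes each reported number. All derived quantities are carried in exact precision (net glass mass, totals, six oxide percentages, yield, ignition loss) starting from the weights at 250.0 lb of glass, precisely as stated by question or answer.
Oxide-by-oxide targets in 250.0 lb melt:
  CaO: 2.531% × 250.0 = 6.328 lb
  Li2O: 5.815% × 250.0 = 14.54 lb
  BaO: 3.822% × 250.0 = 9.555 lb
  PbO: 73.46% × 250.0 = 183.6 lb
  B2O3: 6.783% × 250.0 = 16.96 lb
  Na2O: 7.590% × 250.0 = 18.98 lb
Sums-versus-targets review using the reported weights, versus the basis set out (every target is met by its sum up to rounding of the answer):
  CaO: 23.46·0.2697 = 6.327 lb (target 6.328 lb)
  Li2O: 36.07·0.4030 = 14.54 lb (target 14.54 lb)
  BaO: 12.34·0.7742 = 9.554 lb (target 9.555 lb)
  PbO: 183.8·0.9990 = 183.6 lb (target 183.6 lb)
  B2O3: 23.46·0.4013 + 15.81·0.4770 = 16.96 lb (target 16.96 lb)
  Na2O: 35.35·0.4417 + 15.81·0.2126 = 18.98 lb (target 18.98 lb)
Mass balance on the glass: net batch after ignition = 250.0 lb (summing oxide targets gives 250.0 lb; with the basis standing at 250.0 lb — any gap is answer rounding).
Adding the batch up: Σ batch = 306.8 lb; LOI removed, Σ of batch·LOI: 56.87 lb; yield: glass divided by total = 81.47%.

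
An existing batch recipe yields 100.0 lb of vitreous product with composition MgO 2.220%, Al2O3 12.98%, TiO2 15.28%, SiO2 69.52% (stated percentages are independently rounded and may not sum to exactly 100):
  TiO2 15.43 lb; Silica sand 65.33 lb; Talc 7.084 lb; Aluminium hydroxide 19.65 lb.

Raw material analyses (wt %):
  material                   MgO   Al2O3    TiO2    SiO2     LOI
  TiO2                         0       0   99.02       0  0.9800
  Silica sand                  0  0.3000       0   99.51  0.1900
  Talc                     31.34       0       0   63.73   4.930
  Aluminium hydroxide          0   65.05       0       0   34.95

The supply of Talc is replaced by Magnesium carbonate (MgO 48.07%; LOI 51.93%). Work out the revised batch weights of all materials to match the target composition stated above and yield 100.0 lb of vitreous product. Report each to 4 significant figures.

Revised batch per 100.0 lb vitreous product:
  TiO2: 15.43 lb
  Silica sand: 69.86 lb
  Magnesium carbonate: 4.618 lb
  Aluminium hydroxide: 19.63 lb
Total batch = 109.5 lb; LOI loss = 9.543 lb

The working math runs at full precision in all steps — mid-chain values are displayed, rounded to 4 significant digits, on the page; a single rounding produces every reported figure — the derived quantities, including the four compositions, net glass mass, ignition loss, totals, the yield, are re-derived starting from the weights for 100.0 lb of glass in full float precision as written in the problem or the answer.
Oxide mass targets, per 100.0 lb vitreous product:
  MgO: 2.220% × 100.0 = 2.220 lb
  Al2O3: 12.98% × 100.0 = 12.98 lb
  TiO2: 15.28% × 100.0 = 15.28 lb
  SiO2: 69.52% × 100.0 = 69.52 lb
Checking each oxide sum from the weights as reported, per the basis as stated (every target is met by its sum up to rounding of the answer):
  MgO: 4.618·0.4807 = 2.220 lb (target 2.220 lb)
  Al2O3: 69.86·0.003000 + 19.63·0.6505 = 12.98 lb (target 12.98 lb)
  TiO2: 15.43·0.9902 = 15.28 lb (target 15.28 lb)
  SiO2: 69.86·0.9951 = 69.52 lb (target 69.52 lb)
Glass-mass closure: whole batch net of LOI = 100.0 lb (per-oxide target masses sum to 100.0 lb; against the stated basis, 100.0 lb — differing by rounding only).
Whole-batch sum: Σ batch = 109.5 lb; ignition loss, Σ(batch × LOI) = 9.543 lb; glass ÷ batch gives a yield of 91.29%.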